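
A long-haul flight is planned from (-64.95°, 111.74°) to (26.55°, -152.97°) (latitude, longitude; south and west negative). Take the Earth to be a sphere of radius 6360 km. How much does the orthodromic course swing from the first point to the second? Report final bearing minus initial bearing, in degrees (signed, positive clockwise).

-54.7°

At departure: θ₁ = atan2(sin Δλ cos φ₂, cos φ₁ sin φ₂ − sin φ₁ cos φ₂ cos Δλ) = 82.67°
At arrival: θ₂ = atan2(sin Δλ cos φ₁, −cos φ₂ sin φ₁ + sin φ₂ cos φ₁ cos Δλ) = 28.00°
Δθ = θ₂ − θ₁ = -54.7°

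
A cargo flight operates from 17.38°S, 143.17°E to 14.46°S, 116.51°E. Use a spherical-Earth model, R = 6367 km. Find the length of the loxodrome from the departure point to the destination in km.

Rhumb course C = atan2(Δλ, Δψ) with Δψ = ln[tan(π/4+φ₂/2)/tan(π/4+φ₁/2)] = +0.0530, Δλ = -0.4653 → C = 276.50°
d = R·|Δφ| / |cos C| = 6367·0.05096 / 0.11318 = 2867 km

2867 km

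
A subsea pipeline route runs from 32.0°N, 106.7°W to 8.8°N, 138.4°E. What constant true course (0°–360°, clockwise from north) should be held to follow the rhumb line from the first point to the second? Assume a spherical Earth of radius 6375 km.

Δψ = ln[tan(π/4+φ₂/2)/tan(π/4+φ₁/2)] = -0.4358
Δλ = -2.0054 rad (taken the short way round)
course = atan2(Δλ, Δψ) = 257.74°

257.7°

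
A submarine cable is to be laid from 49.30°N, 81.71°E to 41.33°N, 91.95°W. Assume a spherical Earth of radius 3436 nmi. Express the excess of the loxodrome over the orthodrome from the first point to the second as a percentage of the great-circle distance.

Great circle: σ = 1.5568 rad → d_gc = Rσ = 5349.2 nmi
Rhumb: Δφ = -0.1391, Δλ = -3.0309, Δψ = -0.1983, q = Δφ/Δψ = 0.7015 → d_rh = R√(Δφ²+q²Δλ²) = 7321.0 nmi
Excess = (7321.0 − 5349.2) / 5349.2 = 1971.8 / 5349.2 = 36.86% ≈ 36.9%

36.9%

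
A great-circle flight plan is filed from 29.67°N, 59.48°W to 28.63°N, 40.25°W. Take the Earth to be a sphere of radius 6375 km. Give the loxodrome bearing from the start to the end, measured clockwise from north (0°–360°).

93.5°

Meridional parts: M(φ₁)=+0.5427, M(φ₂)=+0.5219 → ΔM = -0.0208;  Δλ = +0.3356 rad
tan C = Δλ / ΔM = -16.1482 → C = 93.54°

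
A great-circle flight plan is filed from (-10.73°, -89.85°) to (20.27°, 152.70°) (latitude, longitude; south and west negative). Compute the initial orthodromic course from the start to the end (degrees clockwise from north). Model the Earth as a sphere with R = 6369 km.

θ = atan2( sin Δλ·cos φ₂ ,  cos φ₁ sin φ₂ − sin φ₁ cos φ₂ cos Δλ )
  = atan2(-0.8325, +0.2599) = 287.34°

287.3°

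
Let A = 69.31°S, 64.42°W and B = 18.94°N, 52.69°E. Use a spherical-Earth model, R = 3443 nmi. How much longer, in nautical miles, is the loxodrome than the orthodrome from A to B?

473 nmi

Great circle: cos σ = sin φ₁ sin φ₂ + cos φ₁ cos φ₂ cos Δλ,  σ = 2.0442 rad → d_gc = 7038.2 nmi
Rhumb line: Δψ = +2.0375, q = Δφ/Δψ = 0.7559, d_rh = R√(Δφ²+q²Δλ²) = 7511.5 nmi
Excess = 7511.5 − 7038.2 = 473.3 ≈ 473 nmi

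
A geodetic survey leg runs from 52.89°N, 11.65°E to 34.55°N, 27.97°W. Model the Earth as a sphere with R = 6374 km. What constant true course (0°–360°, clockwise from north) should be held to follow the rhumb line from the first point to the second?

Meridional parts: M(φ₁)=+1.0916, M(φ₂)=+0.6433 → ΔM = -0.4484;  Δλ = -0.6915 rad
tan C = Δλ / ΔM = +1.5422 → C = 237.04°

237.0°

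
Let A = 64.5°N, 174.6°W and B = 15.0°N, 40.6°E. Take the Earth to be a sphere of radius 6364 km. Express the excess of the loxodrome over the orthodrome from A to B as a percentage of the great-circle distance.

18.4%

Great circle: σ = 1.6772 rad → d_gc = Rσ = 10673.7 km
Rhumb: Δφ = -0.8639, Δλ = -2.5272, Δψ = -1.2212, q = Δφ/Δψ = 0.7075 → d_rh = R√(Δφ²+q²Δλ²) = 12637.3 km
Excess = (12637.3 − 10673.7) / 10673.7 = 1963.6 / 10673.7 = 18.40% ≈ 18.4%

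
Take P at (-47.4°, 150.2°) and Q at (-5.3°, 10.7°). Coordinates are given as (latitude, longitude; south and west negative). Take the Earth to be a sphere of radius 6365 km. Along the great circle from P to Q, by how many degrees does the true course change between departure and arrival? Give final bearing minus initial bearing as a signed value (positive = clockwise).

+104.4°

Initial bearing θ₁ = atan2(sin Δλ cos φ₂, cos φ₁ sin φ₂ − sin φ₁ cos φ₂ cos Δλ) = 226.21°
Final bearing θ₂ = (initial bearing from the destination back to the start) + 180° = 330.61°
Δθ = θ₂ − θ₁ = +104.4°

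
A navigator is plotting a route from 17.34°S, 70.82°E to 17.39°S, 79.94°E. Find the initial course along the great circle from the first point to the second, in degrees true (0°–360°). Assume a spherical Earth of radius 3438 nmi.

91.7°

N = sin Δλ·cos φ₂ = +0.1513;  D = cos φ₁ sin φ₂ − sin φ₁ cos φ₂ cos Δλ = -0.0045
initial course = atan2(N, D) = 91.69°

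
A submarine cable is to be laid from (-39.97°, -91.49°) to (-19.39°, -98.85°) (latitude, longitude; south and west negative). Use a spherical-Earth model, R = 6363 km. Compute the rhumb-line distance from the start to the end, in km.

Δψ = ln[tan(π/4+φ₂/2)/tan(π/4+φ₁/2)] = +0.4172;  Δφ = +0.3592 rad,  Δλ = -0.1285 rad
q = Δφ/Δψ = 0.8610
d = R·√(Δφ² + q²Δλ²) = 6363·0.37583 = 2391 km

2391 km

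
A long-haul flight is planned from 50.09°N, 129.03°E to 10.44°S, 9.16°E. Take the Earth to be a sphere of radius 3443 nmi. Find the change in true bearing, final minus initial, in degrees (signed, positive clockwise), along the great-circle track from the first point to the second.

At departure: θ₁ = atan2(sin Δλ cos φ₂, cos φ₁ sin φ₂ − sin φ₁ cos φ₂ cos Δλ) = 286.92°
At arrival: θ₂ = atan2(sin Δλ cos φ₁, −cos φ₂ sin φ₁ + sin φ₂ cos φ₁ cos Δλ) = 218.62°
Δθ = θ₂ − θ₁ = -68.3°

-68.3°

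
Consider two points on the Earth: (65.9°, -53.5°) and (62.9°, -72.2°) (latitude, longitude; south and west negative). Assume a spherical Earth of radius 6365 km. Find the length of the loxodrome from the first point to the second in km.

Δψ = ln[tan(π/4+φ₂/2)/tan(π/4+φ₁/2)] = -0.1213;  Δφ = -0.0524 rad,  Δλ = -0.3264 rad
q = Δφ/Δψ = 0.4316
d = R·√(Δφ² + q²Δλ²) = 6365·0.15028 = 957 km

957 km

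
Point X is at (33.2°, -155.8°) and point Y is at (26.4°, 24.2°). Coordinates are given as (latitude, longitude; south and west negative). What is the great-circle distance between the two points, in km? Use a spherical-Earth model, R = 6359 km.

13363 km

cos σ = sin φ₁ sin φ₂ + cos φ₁ cos φ₂ cos Δλ
      = sin(33.20°)sin(26.40°) + cos(33.20°)cos(26.40°)cos(180.00°) = -0.5060
σ = 120.400° → d = Rσ = 6359·2.10138 = 13363 km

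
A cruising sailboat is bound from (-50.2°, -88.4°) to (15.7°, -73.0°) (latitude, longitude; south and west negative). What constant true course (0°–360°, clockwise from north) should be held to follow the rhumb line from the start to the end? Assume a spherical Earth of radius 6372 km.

11.7°

Δψ = ln[tan(π/4+φ₂/2)/tan(π/4+φ₁/2)] = +1.2936
Δλ = +0.2688 rad (taken the short way round)
course = atan2(Δλ, Δψ) = 11.74°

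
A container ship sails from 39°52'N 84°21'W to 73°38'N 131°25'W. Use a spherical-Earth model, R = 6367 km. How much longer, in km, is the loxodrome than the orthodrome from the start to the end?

91 km

Great circle: cos σ = sin φ₁ sin φ₂ + cos φ₁ cos φ₂ cos Δλ,  σ = 0.7039 rad → d_gc = 4481.5 km
Rhumb line: Δψ = +1.1794, q = Δφ/Δψ = 0.4997, d_rh = R√(Δφ²+q²Δλ²) = 4572.8 km
Excess = 4572.8 − 4481.5 = 91.3 ≈ 91 km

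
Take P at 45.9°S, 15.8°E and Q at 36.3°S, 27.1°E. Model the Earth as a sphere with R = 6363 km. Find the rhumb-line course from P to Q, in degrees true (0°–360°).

Δψ = ln[tan(π/4+φ₂/2)/tan(π/4+φ₁/2)] = +0.2230
Δλ = +0.1972 rad (taken the short way round)
course = atan2(Δλ, Δψ) = 41.49°

41.5°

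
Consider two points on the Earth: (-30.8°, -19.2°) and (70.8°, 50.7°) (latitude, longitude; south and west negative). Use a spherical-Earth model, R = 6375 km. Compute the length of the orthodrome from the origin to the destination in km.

Haversine: a = sin²(Δφ/2)+cos φ₁ cos φ₂ sin²(Δλ/2) = 0.69324;  σ = 2·atan2(√a,√(1−a))
σ = 112.736° → d = Rσ = 6375·1.96761 = 12544 km

12544 km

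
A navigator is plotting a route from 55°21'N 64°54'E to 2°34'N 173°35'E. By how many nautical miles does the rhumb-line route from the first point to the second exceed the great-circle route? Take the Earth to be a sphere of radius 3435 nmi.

Great circle: cos σ = sin φ₁ sin φ₂ + cos φ₁ cos φ₂ cos Δλ,  σ = 1.7164 rad → d_gc = 5895.9 nmi
Rhumb line: Δψ = -1.1201, q = Δφ/Δψ = 0.8225, d_rh = R√(Δφ²+q²Δλ²) = 6223.5 nmi
Excess = 6223.5 − 5895.9 = 327.6 ≈ 328 nmi

328 nmi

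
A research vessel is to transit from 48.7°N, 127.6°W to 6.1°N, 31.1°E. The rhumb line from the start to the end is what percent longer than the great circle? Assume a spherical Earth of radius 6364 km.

16.5%

Great circle: σ = 2.1313 rad → d_gc = Rσ = 13563.5 km
Rhumb: Δφ = -0.7435, Δλ = +2.7698, Δψ = -0.8692, q = Δφ/Δψ = 0.8554 → d_rh = R√(Δφ²+q²Δλ²) = 15803.5 km
Excess = (15803.5 − 13563.5) / 13563.5 = 2240.0 / 13563.5 = 16.51% ≈ 16.5%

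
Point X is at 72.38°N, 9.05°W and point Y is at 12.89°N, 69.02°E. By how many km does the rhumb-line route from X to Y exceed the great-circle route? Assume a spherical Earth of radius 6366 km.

363 km

Great circle: cos σ = sin φ₁ sin φ₂ + cos φ₁ cos φ₂ cos Δλ,  σ = 1.2937 rad → d_gc = 8235.4 km
Rhumb line: Δψ = -1.6375, q = Δφ/Δψ = 0.6341, d_rh = R√(Δφ²+q²Δλ²) = 8598.8 km
Excess = 8598.8 − 8235.4 = 363.4 ≈ 363 km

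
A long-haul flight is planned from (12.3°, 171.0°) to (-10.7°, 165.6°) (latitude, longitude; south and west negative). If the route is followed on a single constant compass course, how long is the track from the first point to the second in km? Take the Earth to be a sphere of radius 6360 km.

2622 km

Δψ = ln[tan(π/4+φ₂/2)/tan(π/4+φ₁/2)] = -0.4042;  Δφ = -0.4014 rad,  Δλ = -0.0942 rad
q = Δφ/Δψ = 0.9932
d = R·√(Δφ² + q²Δλ²) = 6360·0.41219 = 2622 km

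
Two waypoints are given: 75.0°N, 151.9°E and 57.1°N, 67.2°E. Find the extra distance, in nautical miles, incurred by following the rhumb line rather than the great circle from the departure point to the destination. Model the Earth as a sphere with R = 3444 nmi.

169 nmi

Great circle: cos σ = sin φ₁ sin φ₂ + cos φ₁ cos φ₂ cos Δλ,  σ = 0.6024 rad → d_gc = 2074.6 nmi
Rhumb line: Δψ = -0.8077, q = Δφ/Δψ = 0.3868, d_rh = R√(Δφ²+q²Δλ²) = 2244.0 nmi
Excess = 2244.0 − 2074.6 = 169.4 ≈ 169 nmi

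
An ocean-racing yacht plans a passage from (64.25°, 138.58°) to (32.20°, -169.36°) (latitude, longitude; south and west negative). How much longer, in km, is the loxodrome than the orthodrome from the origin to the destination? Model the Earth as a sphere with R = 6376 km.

104 km

Great circle: cos σ = sin φ₁ sin φ₂ + cos φ₁ cos φ₂ cos Δλ,  σ = 0.7870 rad → d_gc = 5017.76 km
Rhumb line: Δψ = -0.8818, q = Δφ/Δψ = 0.6344, d_rh = R√(Δφ²+q²Δλ²) = 5121.34 km
Excess = 5121.34 − 5017.76 = 103.58 ≈ 104 km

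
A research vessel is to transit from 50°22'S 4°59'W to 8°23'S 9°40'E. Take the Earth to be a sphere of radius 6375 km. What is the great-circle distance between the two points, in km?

4864 km

Haversine: a = sin²(Δφ/2)+cos φ₁ cos φ₂ sin²(Δλ/2) = 0.13859;  σ = 2·atan2(√a,√(1−a))
σ = 43.712° → d = Rσ = 6375·0.76292 = 4864 km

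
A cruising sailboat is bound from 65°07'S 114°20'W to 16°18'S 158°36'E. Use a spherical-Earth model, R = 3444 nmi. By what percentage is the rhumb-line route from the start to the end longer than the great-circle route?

5.2%

Great circle: σ = 1.2919 rad → d_gc = Rσ = 4449.4 nmi
Rhumb: Δφ = +0.8520, Δλ = -1.5196, Δψ = +1.2229, q = Δφ/Δψ = 0.6967 → d_rh = R√(Δφ²+q²Δλ²) = 4680.4 nmi
Excess = (4680.4 − 4449.4) / 4449.4 = 231.0 / 4449.4 = 5.19% ≈ 5.2%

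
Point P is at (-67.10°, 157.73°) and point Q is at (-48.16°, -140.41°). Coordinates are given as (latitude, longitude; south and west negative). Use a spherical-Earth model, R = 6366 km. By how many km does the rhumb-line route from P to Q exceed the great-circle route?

Great circle: cos σ = sin φ₁ sin φ₂ + cos φ₁ cos φ₂ cos Δλ,  σ = 0.6288 rad → d_gc = 4003.2 km
Rhumb line: Δψ = +0.6352, q = Δφ/Δψ = 0.5204, d_rh = R√(Δφ²+q²Δλ²) = 4150.2 km
Excess = 4150.2 − 4003.2 = 147.0 ≈ 147 km

147 km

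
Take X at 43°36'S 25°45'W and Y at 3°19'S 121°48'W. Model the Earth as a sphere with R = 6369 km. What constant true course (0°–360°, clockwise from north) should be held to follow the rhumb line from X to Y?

295.2°

Meridional parts: M(φ₁)=-0.8472, M(φ₂)=-0.0579 → ΔM = +0.7893;  Δλ = -1.6764 rad
tan C = Δλ / ΔM = -2.1239 → C = 295.21°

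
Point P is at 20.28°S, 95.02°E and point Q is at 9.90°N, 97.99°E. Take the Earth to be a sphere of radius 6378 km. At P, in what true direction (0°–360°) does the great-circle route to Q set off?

θ = atan2( sin Δλ·cos φ₂ ,  cos φ₁ sin φ₂ − sin φ₁ cos φ₂ cos Δλ )
  = atan2(+0.0510, +0.5023) = 5.80°

5.8°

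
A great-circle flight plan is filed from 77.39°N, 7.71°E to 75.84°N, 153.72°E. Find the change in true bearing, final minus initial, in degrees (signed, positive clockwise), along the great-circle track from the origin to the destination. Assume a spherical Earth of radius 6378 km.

+145.1°

At departure: θ₁ = atan2(sin Δλ cos φ₂, cos φ₁ sin φ₂ − sin φ₁ cos φ₂ cos Δλ) = 18.46°
At arrival: θ₂ = atan2(sin Δλ cos φ₁, −cos φ₂ sin φ₁ + sin φ₂ cos φ₁ cos Δλ) = 163.58°
Δθ = θ₂ − θ₁ = +145.1°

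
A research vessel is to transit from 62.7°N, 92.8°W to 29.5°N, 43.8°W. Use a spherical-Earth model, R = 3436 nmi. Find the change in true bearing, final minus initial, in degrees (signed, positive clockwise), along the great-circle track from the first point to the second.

+37.8°

Initial bearing θ₁ = atan2(sin Δλ cos φ₂, cos φ₁ sin φ₂ − sin φ₁ cos φ₂ cos Δλ) = 113.20°
Final bearing θ₂ = (initial bearing from the destination back to the start) + 180° = 151.03°
Δθ = θ₂ − θ₁ = +37.8°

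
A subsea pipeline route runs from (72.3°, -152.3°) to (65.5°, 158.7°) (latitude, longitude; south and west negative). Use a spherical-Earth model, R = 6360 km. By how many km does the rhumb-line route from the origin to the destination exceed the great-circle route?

55 km

Great circle: cos σ = sin φ₁ sin φ₂ + cos φ₁ cos φ₂ cos Δλ,  σ = 0.3188 rad → d_gc = 2027.8 km
Rhumb line: Δψ = -0.3325, q = Δφ/Δψ = 0.3569, d_rh = R√(Δφ²+q²Δλ²) = 2082.9 km
Excess = 2082.9 − 2027.8 = 55.1 ≈ 55 km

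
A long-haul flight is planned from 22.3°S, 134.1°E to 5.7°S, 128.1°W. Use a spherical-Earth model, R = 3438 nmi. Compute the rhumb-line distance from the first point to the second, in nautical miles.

Δψ = ln[tan(π/4+φ₂/2)/tan(π/4+φ₁/2)] = +0.2998;  Δφ = +0.2897 rad,  Δλ = +1.7069 rad
q = Δφ/Δψ = 0.9665
d = R·√(Δφ² + q²Δλ²) = 3438·1.67495 = 5758 nmi

5758 nmi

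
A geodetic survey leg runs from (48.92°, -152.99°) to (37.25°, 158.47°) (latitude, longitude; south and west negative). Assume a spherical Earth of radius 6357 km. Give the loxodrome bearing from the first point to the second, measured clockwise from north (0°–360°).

251.7°

Δψ = ln[tan(π/4+φ₂/2)/tan(π/4+φ₁/2)] = -0.2802
Δλ = -0.8472 rad (taken the short way round)
course = atan2(Δλ, Δψ) = 251.70°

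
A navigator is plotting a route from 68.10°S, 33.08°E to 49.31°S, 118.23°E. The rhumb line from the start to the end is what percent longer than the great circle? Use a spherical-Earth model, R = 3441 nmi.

7.5%

Great circle: σ = 0.7611 rad → d_gc = Rσ = 2618.9 nmi
Rhumb: Δφ = +0.3279, Δλ = +1.4861, Δψ = +0.6505, q = Δφ/Δψ = 0.5041 → d_rh = R√(Δφ²+q²Δλ²) = 2814.2 nmi
Excess = (2814.2 − 2618.9) / 2618.9 = 195.3 / 2618.9 = 7.46% ≈ 7.5%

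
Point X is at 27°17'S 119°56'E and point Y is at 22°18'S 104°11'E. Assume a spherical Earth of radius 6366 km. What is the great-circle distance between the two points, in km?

Haversine: a = sin²(Δφ/2)+cos φ₁ cos φ₂ sin²(Δλ/2) = 0.01733;  σ = 2·atan2(√a,√(1−a))
σ = 15.127° → d = Rσ = 6366·0.26402 = 1681 km

1681 km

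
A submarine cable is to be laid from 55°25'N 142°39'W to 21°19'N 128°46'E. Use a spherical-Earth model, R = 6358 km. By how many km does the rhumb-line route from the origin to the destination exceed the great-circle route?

382 km

Great circle: cos σ = sin φ₁ sin φ₂ + cos φ₁ cos φ₂ cos Δλ,  σ = 1.2531 rad → d_gc = 7967.3 km
Rhumb line: Δψ = -0.7860, q = Δφ/Δψ = 0.7572, d_rh = R√(Δφ²+q²Δλ²) = 8349.5 km
Excess = 8349.5 − 7967.3 = 382.2 ≈ 382 km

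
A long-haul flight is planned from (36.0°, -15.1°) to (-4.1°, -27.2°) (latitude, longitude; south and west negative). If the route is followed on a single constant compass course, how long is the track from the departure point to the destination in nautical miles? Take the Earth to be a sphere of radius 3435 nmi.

Δψ = ln[tan(π/4+φ₂/2)/tan(π/4+φ₁/2)] = -0.7459;  Δφ = -0.6999 rad,  Δλ = -0.2112 rad
q = Δφ/Δψ = 0.9383
d = R·√(Δφ² + q²Δλ²) = 3435·0.72739 = 2499 nmi

2499 nmi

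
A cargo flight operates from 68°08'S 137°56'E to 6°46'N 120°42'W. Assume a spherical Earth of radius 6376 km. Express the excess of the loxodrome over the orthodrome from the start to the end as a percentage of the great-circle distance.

Great circle: σ = 1.7541 rad → d_gc = Rσ = 11183.9 km
Rhumb: Δφ = +1.3073, Δλ = +1.7692, Δψ = +1.7625, q = Δφ/Δψ = 0.7417 → d_rh = R√(Δφ²+q²Δλ²) = 11809.7 km
Excess = (11809.7 − 11183.9) / 11183.9 = 625.8 / 11183.9 = 5.60% ≈ 5.6%

5.6%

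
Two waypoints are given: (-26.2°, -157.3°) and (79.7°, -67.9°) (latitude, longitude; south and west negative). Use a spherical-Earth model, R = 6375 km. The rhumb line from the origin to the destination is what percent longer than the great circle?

4.1%

Great circle: σ = 2.0183 rad → d_gc = Rσ = 12866.6 km
Rhumb: Δφ = +1.8483, Δλ = +1.5603, Δψ = +2.8806, q = Δφ/Δψ = 0.6416 → d_rh = R√(Δφ²+q²Δλ²) = 13400.4 km
Excess = (13400.4 − 12866.6) / 12866.6 = 533.8 / 12866.6 = 4.149% ≈ 4.1%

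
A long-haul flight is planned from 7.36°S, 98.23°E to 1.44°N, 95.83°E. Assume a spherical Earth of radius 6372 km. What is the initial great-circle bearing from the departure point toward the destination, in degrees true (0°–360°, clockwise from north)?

θ = atan2( sin Δλ·cos φ₂ ,  cos φ₁ sin φ₂ − sin φ₁ cos φ₂ cos Δλ )
  = atan2(-0.0419, +0.1529) = 344.69°

344.7°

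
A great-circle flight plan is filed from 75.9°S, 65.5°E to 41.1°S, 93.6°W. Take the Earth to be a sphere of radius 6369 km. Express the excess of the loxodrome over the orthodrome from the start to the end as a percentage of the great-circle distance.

Great circle: σ = 1.0860 rad → d_gc = Rσ = 6916.4 km
Rhumb: Δφ = +0.6074, Δλ = -2.7768, Δψ = +1.3020, q = Δφ/Δψ = 0.4665 → d_rh = R√(Δφ²+q²Δλ²) = 9112.3 km
Excess = (9112.3 − 6916.4) / 6916.4 = 2195.9 / 6916.4 = 31.749% ≈ 31.7%

31.7%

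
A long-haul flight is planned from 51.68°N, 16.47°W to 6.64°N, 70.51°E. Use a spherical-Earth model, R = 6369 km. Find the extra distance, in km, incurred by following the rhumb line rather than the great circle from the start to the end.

Great circle: cos σ = sin φ₁ sin φ₂ + cos φ₁ cos φ₂ cos Δλ,  σ = 1.4473 rad → d_gc = 9218.0 km
Rhumb line: Δψ = -0.9410, q = Δφ/Δψ = 0.8354, d_rh = R√(Δφ²+q²Δλ²) = 9503.1 km
Excess = 9503.1 − 9218.0 = 285.1 ≈ 285 km

285 km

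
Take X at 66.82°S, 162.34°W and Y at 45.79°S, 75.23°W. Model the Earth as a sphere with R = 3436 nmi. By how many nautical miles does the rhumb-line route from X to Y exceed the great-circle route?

Great circle: cos σ = sin φ₁ sin φ₂ + cos φ₁ cos φ₂ cos Δλ,  σ = 0.8329 rad → d_gc = 2861.7 nmi
Rhumb line: Δψ = +0.6833, q = Δφ/Δψ = 0.5372, d_rh = R√(Δφ²+q²Δλ²) = 3076.5 nmi
Excess = 3076.5 − 2861.7 = 214.8 ≈ 215 nmi

215 nmi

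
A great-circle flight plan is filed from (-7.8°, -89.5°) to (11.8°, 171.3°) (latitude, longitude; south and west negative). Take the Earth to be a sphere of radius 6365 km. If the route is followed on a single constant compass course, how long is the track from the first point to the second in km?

11174 km

Δψ = ln[tan(π/4+φ₂/2)/tan(π/4+φ₁/2)] = +0.3440;  Δφ = +0.3421 rad,  Δλ = -1.7314 rad
q = Δφ/Δψ = 0.9945
d = R·√(Δφ² + q²Δλ²) = 6365·1.75549 = 11174 km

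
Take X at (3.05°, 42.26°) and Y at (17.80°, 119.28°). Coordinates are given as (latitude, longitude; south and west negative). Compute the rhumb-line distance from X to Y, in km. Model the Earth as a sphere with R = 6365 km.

Rhumb course C = atan2(Δλ, Δψ) with Δψ = ln[tan(π/4+φ₂/2)/tan(π/4+φ₁/2)] = +0.2625, Δλ = +1.3443 → C = 78.95°
d = R·|Δφ| / |cos C| = 6365·0.25744 / 0.19168 = 8549 km

8549 km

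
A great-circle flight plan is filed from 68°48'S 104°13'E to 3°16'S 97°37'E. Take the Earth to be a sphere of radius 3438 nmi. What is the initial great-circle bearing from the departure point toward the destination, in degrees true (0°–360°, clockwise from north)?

θ = atan2( sin Δλ·cos φ₂ ,  cos φ₁ sin φ₂ − sin φ₁ cos φ₂ cos Δλ )
  = atan2(-0.1148, +0.9040) = 352.77°

352.8°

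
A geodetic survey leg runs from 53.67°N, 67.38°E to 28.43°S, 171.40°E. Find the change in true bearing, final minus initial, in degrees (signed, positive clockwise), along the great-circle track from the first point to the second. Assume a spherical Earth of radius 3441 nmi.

+40.7°

Initial bearing θ₁ = atan2(sin Δλ cos φ₂, cos φ₁ sin φ₂ − sin φ₁ cos φ₂ cos Δλ) = 97.37°
Final bearing θ₂ = (initial bearing from the destination back to the start) + 180° = 138.08°
Δθ = θ₂ − θ₁ = +40.7°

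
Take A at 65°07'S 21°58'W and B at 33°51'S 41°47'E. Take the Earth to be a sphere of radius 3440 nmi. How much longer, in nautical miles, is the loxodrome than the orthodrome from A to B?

96 nmi

Great circle: cos σ = sin φ₁ sin φ₂ + cos φ₁ cos φ₂ cos Δλ,  σ = 0.8502 rad → d_gc = 2924.5 nmi
Rhumb line: Δψ = +0.8828, q = Δφ/Δψ = 0.6182, d_rh = R√(Δφ²+q²Δλ²) = 3020.3 nmi
Excess = 3020.3 − 2924.5 = 95.8 ≈ 96 nmi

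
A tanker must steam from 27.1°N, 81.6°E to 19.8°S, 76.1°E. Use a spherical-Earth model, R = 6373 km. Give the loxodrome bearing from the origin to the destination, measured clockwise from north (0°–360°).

186.5°

Meridional parts: M(φ₁)=+0.4917, M(φ₂)=-0.3527 → ΔM = -0.8443;  Δλ = -0.0960 rad
tan C = Δλ / ΔM = +0.1137 → C = 186.49°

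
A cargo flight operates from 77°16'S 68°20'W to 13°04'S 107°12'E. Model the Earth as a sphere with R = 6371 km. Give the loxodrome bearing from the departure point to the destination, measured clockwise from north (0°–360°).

57.4°

Δψ = ln[tan(π/4+φ₂/2)/tan(π/4+φ₁/2)] = +1.9630
Δλ = +3.0636 rad (taken the short way round)
course = atan2(Δλ, Δψ) = 57.35°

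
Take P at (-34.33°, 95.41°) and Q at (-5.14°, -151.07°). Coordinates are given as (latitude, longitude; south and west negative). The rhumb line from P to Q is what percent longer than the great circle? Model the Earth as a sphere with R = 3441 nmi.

Great circle: σ = 1.8522 rad → d_gc = Rσ = 6373.4 nmi
Rhumb: Δφ = +0.5095, Δλ = +1.9813, Δψ = +0.5488, q = Δφ/Δψ = 0.9283 → d_rh = R√(Δφ²+q²Δλ²) = 6567.4 nmi
Excess = (6567.4 − 6373.4) / 6373.4 = 194.0 / 6373.4 = 3.04% ≈ 3.0%

3.0%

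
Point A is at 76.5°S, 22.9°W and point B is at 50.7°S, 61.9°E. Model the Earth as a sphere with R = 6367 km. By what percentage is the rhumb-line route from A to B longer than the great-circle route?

7.8%

Great circle: σ = 0.6984 rad → d_gc = Rσ = 4446.8 km
Rhumb: Δφ = +0.4503, Δλ = +1.4800, Δψ = +1.1042, q = Δφ/Δψ = 0.4078 → d_rh = R√(Δφ²+q²Δλ²) = 4794.5 km
Excess = (4794.5 − 4446.8) / 4446.8 = 347.7 / 4446.8 = 7.82% ≈ 7.8%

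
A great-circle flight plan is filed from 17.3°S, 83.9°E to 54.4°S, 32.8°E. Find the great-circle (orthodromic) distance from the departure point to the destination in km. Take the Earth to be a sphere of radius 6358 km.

cos σ = sin φ₁ sin φ₂ + cos φ₁ cos φ₂ cos Δλ
      = sin(-17.30°)sin(-54.40°) + cos(-17.30°)cos(-54.40°)cos(-51.10°) = 0.5908
σ = 53.785° → d = Rσ = 6358·0.93873 = 5968 km

5968 km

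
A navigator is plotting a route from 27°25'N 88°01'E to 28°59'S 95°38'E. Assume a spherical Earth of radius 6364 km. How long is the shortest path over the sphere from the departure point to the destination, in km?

6317 km

cos σ = sin φ₁ sin φ₂ + cos φ₁ cos φ₂ cos Δλ
      = sin(27.42°)sin(-28.98°) + cos(27.42°)cos(-28.98°)cos(7.62°) = 0.5465
σ = 56.870° → d = Rσ = 6364·0.99257 = 6317 km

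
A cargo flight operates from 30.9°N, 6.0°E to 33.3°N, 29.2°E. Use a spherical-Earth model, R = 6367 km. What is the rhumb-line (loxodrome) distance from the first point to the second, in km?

2200 km

Rhumb course C = atan2(Δλ, Δψ) with Δψ = ln[tan(π/4+φ₂/2)/tan(π/4+φ₁/2)] = +0.0495, Δλ = +0.4049 → C = 83.04°
d = R·|Δφ| / |cos C| = 6367·0.04189 / 0.12123 = 2200 km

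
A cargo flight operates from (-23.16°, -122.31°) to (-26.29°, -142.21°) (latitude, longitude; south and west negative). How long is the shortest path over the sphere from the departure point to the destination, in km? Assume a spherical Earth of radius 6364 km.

2035 km

cos σ = sin φ₁ sin φ₂ + cos φ₁ cos φ₂ cos Δλ
      = sin(-23.16°)sin(-26.29°) + cos(-23.16°)cos(-26.29°)cos(-19.90°) = 0.9493
σ = 18.325° → d = Rσ = 6364·0.31984 = 2035 km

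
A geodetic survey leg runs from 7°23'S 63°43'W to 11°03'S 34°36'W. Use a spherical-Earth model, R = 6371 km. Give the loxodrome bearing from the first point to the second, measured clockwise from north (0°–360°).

Δψ = ln[tan(π/4+φ₂/2)/tan(π/4+φ₁/2)] = -0.0648
Δλ = +0.5082 rad (taken the short way round)
course = atan2(Δλ, Δψ) = 97.27°

97.3°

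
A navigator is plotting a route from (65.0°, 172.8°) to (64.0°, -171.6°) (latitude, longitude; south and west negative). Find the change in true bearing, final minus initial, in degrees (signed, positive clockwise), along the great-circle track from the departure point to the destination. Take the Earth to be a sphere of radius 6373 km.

+14.1°

Initial bearing θ₁ = atan2(sin Δλ cos φ₂, cos φ₁ sin φ₂ − sin φ₁ cos φ₂ cos Δλ) = 91.37°
Final bearing θ₂ = (initial bearing from the destination back to the start) + 180° = 105.47°
Δθ = θ₂ − θ₁ = +14.1°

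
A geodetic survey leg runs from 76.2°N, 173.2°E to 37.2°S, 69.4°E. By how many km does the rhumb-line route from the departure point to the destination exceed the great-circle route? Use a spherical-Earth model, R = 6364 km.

Great circle: cos σ = sin φ₁ sin φ₂ + cos φ₁ cos φ₂ cos Δλ,  σ = 2.2555 rad → d_gc = 14354.2 km
Rhumb line: Δψ = -2.8122, q = Δφ/Δψ = 0.7038, d_rh = R√(Δφ²+q²Δλ²) = 14983.0 km
Excess = 14983.0 − 14354.2 = 628.8 ≈ 629 km

629 km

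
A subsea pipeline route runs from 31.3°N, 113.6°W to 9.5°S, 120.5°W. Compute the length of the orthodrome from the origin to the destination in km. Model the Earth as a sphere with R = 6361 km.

4589 km

Haversine: a = sin²(Δφ/2)+cos φ₁ cos φ₂ sin²(Δλ/2) = 0.12455;  σ = 2·atan2(√a,√(1−a))
σ = 41.332° → d = Rσ = 6361·0.72139 = 4589 km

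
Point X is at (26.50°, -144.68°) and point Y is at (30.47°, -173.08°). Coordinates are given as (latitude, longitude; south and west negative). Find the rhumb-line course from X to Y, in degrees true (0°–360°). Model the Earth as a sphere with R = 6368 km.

Meridional parts: M(φ₁)=+0.4799, M(φ₂)=+0.5588 → ΔM = +0.0789;  Δλ = -0.4957 rad
tan C = Δλ / ΔM = -6.2856 → C = 279.04°

279.0°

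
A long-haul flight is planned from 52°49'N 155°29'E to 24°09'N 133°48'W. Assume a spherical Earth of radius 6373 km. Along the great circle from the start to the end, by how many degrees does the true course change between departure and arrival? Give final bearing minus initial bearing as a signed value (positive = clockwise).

At departure: θ₁ = atan2(sin Δλ cos φ₂, cos φ₁ sin φ₂ − sin φ₁ cos φ₂ cos Δλ) = 89.52°
At arrival: θ₂ = atan2(sin Δλ cos φ₁, −cos φ₂ sin φ₁ + sin φ₂ cos φ₁ cos Δλ) = 138.52°
Δθ = θ₂ − θ₁ = +49.0°

+49.0°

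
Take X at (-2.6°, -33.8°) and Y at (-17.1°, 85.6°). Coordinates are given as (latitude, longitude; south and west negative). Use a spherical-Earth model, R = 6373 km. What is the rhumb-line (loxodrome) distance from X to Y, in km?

13147 km

Δψ = ln[tan(π/4+φ₂/2)/tan(π/4+φ₁/2)] = -0.2576;  Δφ = -0.2531 rad,  Δλ = +2.0839 rad
q = Δφ/Δψ = 0.9825
d = R·√(Δφ² + q²Δλ²) = 6373·2.06297 = 13147 km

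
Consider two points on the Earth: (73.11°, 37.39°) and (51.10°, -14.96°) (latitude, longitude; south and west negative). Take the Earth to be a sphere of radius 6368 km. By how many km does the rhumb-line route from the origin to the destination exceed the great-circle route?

97 km

Great circle: cos σ = sin φ₁ sin φ₂ + cos φ₁ cos φ₂ cos Δλ,  σ = 0.5431 rad → d_gc = 3458.4 km
Rhumb line: Δψ = -0.8665, q = Δφ/Δψ = 0.4433, d_rh = R√(Δφ²+q²Δλ²) = 3555.0 km
Excess = 3555.0 − 3458.4 = 96.6 ≈ 97 km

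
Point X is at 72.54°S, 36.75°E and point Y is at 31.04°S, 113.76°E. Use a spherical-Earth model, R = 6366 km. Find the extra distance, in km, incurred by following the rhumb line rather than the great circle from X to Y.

Great circle: cos σ = sin φ₁ sin φ₂ + cos φ₁ cos φ₂ cos Δλ,  σ = 0.9888 rad → d_gc = 6294.9 km
Rhumb line: Δψ = +1.3033, q = Δφ/Δψ = 0.5558, d_rh = R√(Δφ²+q²Δλ²) = 6623.7 km
Excess = 6623.7 − 6294.9 = 328.8 ≈ 329 km

329 km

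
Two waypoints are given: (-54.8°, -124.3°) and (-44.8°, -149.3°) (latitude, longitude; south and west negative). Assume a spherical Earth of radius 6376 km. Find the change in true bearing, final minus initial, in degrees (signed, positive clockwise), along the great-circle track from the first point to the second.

+19.3°

At departure: θ₁ = atan2(sin Δλ cos φ₂, cos φ₁ sin φ₂ − sin φ₁ cos φ₂ cos Δλ) = 291.70°
At arrival: θ₂ = atan2(sin Δλ cos φ₁, −cos φ₂ sin φ₁ + sin φ₂ cos φ₁ cos Δλ) = 310.99°
Δθ = θ₂ − θ₁ = +19.3°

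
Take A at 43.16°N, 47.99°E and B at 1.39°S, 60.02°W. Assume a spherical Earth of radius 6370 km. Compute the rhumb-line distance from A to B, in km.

11923 km

Rhumb course C = atan2(Δλ, Δψ) with Δψ = ln[tan(π/4+φ₂/2)/tan(π/4+φ₁/2)] = -0.8609, Δλ = -1.8851 → C = 245.45°
d = R·|Δφ| / |cos C| = 6370·0.77754 / 0.41542 = 11923 km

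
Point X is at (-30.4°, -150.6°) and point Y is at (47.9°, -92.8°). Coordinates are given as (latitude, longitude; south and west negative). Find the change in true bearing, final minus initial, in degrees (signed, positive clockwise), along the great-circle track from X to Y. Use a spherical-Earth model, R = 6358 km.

At departure: θ₁ = atan2(sin Δλ cos φ₂, cos φ₁ sin φ₂ − sin φ₁ cos φ₂ cos Δλ) = 34.65°
At arrival: θ₂ = atan2(sin Δλ cos φ₁, −cos φ₂ sin φ₁ + sin φ₂ cos φ₁ cos Δλ) = 47.01°
Δθ = θ₂ − θ₁ = +12.4°

+12.4°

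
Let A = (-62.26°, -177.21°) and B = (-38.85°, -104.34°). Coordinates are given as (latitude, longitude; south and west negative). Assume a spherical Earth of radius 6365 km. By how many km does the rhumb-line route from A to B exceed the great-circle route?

Great circle: cos σ = sin φ₁ sin φ₂ + cos φ₁ cos φ₂ cos Δλ,  σ = 0.8474 rad → d_gc = 5393.5 km
Rhumb line: Δψ = +0.6618, q = Δφ/Δψ = 0.6174, d_rh = R√(Δφ²+q²Δλ²) = 5634.1 km
Excess = 5634.1 − 5393.5 = 240.6 ≈ 241 km

241 km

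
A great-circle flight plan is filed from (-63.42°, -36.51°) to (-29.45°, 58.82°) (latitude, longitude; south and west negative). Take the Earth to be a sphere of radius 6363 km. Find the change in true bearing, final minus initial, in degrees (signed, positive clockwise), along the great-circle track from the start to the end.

-79.5°

Initial bearing θ₁ = atan2(sin Δλ cos φ₂, cos φ₁ sin φ₂ − sin φ₁ cos φ₂ cos Δλ) = 108.63°
Final bearing θ₂ = (initial bearing from the destination back to the start) + 180° = 29.14°
Δθ = θ₂ − θ₁ = -79.5°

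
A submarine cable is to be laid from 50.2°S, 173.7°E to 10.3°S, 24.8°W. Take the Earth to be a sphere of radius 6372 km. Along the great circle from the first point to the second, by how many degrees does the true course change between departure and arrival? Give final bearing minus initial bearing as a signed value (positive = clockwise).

At departure: θ₁ = atan2(sin Δλ cos φ₂, cos φ₁ sin φ₂ − sin φ₁ cos φ₂ cos Δλ) = 159.42°
At arrival: θ₂ = atan2(sin Δλ cos φ₁, −cos φ₂ sin φ₁ + sin φ₂ cos φ₁ cos Δλ) = 13.22°
Δθ = θ₂ − θ₁ = -146.2°

-146.2°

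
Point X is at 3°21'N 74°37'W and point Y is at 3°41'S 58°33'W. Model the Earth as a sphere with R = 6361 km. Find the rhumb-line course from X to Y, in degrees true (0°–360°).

113.7°

Δψ = ln[tan(π/4+φ₂/2)/tan(π/4+φ₁/2)] = -0.1228
Δλ = +0.2804 rad (taken the short way round)
course = atan2(Δλ, Δψ) = 113.66°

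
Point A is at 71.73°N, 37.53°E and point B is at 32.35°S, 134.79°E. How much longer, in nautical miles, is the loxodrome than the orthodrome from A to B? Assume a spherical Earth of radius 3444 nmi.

Great circle: cos σ = sin φ₁ sin φ₂ + cos φ₁ cos φ₂ cos Δλ,  σ = 2.1431 rad → d_gc = 7380.9 nmi
Rhumb line: Δψ = -2.4248, q = Δφ/Δψ = 0.7491, d_rh = R√(Δφ²+q²Δλ²) = 7636.8 nmi
Excess = 7636.8 − 7380.9 = 255.9 ≈ 256 nmi

256 nmi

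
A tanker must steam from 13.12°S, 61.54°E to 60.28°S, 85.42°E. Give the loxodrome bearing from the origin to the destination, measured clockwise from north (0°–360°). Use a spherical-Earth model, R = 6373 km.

Meridional parts: M(φ₁)=-0.2310, M(φ₂)=-1.3268 → ΔM = -1.0958;  Δλ = +0.4168 rad
tan C = Δλ / ΔM = -0.3804 → C = 159.18°

159.2°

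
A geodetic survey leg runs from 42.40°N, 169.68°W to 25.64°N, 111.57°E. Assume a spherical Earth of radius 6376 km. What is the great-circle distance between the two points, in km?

7240 km

Haversine: a = sin²(Δφ/2)+cos φ₁ cos φ₂ sin²(Δλ/2) = 0.28917;  σ = 2·atan2(√a,√(1−a))
σ = 65.061° → d = Rσ = 6376·1.13552 = 7240 km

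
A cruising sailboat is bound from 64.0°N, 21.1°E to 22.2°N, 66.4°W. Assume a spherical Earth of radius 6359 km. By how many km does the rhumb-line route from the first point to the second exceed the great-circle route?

428 km

Great circle: cos σ = sin φ₁ sin φ₂ + cos φ₁ cos φ₂ cos Δλ,  σ = 1.2054 rad → d_gc = 7665.2 km
Rhumb line: Δψ = -1.0684, q = Δφ/Δψ = 0.6829, d_rh = R√(Δφ²+q²Δλ²) = 8093.1 km
Excess = 8093.1 − 7665.2 = 427.9 ≈ 428 km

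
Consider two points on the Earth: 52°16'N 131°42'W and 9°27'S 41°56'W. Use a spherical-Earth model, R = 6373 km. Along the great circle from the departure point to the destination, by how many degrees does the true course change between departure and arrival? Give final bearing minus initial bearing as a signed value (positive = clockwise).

+45.9°

Initial bearing θ₁ = atan2(sin Δλ cos φ₂, cos φ₁ sin φ₂ − sin φ₁ cos φ₂ cos Δλ) = 96.00°
Final bearing θ₂ = (initial bearing from the destination back to the start) + 180° = 141.90°
Δθ = θ₂ − θ₁ = +45.9°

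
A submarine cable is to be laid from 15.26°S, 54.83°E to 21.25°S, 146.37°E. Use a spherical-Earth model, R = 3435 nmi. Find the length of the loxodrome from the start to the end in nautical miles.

Δψ = ln[tan(π/4+φ₂/2)/tan(π/4+φ₁/2)] = -0.1101;  Δφ = -0.1045 rad,  Δλ = +1.5977 rad
q = Δφ/Δψ = 0.9491
d = R·√(Δφ² + q²Δλ²) = 3435·1.52002 = 5221 nmi

5221 nmi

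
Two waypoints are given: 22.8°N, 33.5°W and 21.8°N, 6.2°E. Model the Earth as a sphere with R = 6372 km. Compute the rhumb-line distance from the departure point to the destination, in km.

4086 km

Δψ = ln[tan(π/4+φ₂/2)/tan(π/4+φ₁/2)] = -0.0189;  Δφ = -0.0175 rad,  Δλ = +0.6929 rad
q = Δφ/Δψ = 0.9252
d = R·√(Δφ² + q²Δλ²) = 6372·0.64130 = 4086 km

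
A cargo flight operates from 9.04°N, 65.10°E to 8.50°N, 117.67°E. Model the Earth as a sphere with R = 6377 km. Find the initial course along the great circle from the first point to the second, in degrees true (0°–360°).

86.2°

θ = atan2( sin Δλ·cos φ₂ ,  cos φ₁ sin φ₂ − sin φ₁ cos φ₂ cos Δλ )
  = atan2(+0.7854, +0.0515) = 86.25°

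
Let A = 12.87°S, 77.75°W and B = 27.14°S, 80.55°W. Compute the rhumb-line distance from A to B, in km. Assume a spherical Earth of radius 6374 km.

Rhumb course C = atan2(Δλ, Δψ) with Δψ = ln[tan(π/4+φ₂/2)/tan(π/4+φ₁/2)] = -0.2659, Δλ = -0.0489 → C = 190.41°
d = R·|Δφ| / |cos C| = 6374·0.24906 / 0.98353 = 1614 km

1614 km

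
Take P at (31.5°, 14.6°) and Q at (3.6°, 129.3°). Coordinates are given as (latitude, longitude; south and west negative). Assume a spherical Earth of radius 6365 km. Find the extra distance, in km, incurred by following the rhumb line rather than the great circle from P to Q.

307 km

Great circle: cos σ = sin φ₁ sin φ₂ + cos φ₁ cos φ₂ cos Δλ,  σ = 1.8995 rad → d_gc = 12090.1 km
Rhumb line: Δψ = -0.5169, q = Δφ/Δψ = 0.9421, d_rh = R√(Δφ²+q²Δλ²) = 12397.4 km
Excess = 12397.4 − 12090.1 = 307.3 ≈ 307 km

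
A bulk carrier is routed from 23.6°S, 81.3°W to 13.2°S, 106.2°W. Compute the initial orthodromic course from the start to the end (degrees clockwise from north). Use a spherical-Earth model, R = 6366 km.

289.4°

θ = atan2( sin Δλ·cos φ₂ ,  cos φ₁ sin φ₂ − sin φ₁ cos φ₂ cos Δλ )
  = atan2(-0.4099, +0.1443) = 289.39°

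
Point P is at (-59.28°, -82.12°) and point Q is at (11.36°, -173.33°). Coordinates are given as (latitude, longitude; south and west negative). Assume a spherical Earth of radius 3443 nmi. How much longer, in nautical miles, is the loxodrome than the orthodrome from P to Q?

Great circle: cos σ = sin φ₁ sin φ₂ + cos φ₁ cos φ₂ cos Δλ,  σ = 1.7517 rad → d_gc = 6031.1 nmi
Rhumb line: Δψ = +1.4917, q = Δφ/Δψ = 0.8265, d_rh = R√(Δφ²+q²Δλ²) = 6208.1 nmi
Excess = 6208.1 − 6031.1 = 177.0 ≈ 177 nmi

177 nmi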